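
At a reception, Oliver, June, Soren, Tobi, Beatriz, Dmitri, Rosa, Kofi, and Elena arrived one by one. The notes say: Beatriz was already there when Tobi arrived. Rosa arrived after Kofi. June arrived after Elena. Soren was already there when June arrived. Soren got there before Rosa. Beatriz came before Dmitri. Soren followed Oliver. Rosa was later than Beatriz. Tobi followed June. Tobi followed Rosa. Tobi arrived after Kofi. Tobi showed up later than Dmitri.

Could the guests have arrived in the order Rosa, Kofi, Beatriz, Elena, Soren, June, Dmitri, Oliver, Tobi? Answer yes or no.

The constraints require Beatriz before Rosa, but in the proposed sequence Rosa appears ahead of Beatriz. That one violation is enough.

no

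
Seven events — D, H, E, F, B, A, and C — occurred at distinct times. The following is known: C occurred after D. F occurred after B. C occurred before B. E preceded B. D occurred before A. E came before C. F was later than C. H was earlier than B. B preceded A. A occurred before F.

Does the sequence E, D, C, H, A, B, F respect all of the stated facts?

The constraints require B before A, but in the proposed sequence A appears ahead of B. That one violation is enough.

no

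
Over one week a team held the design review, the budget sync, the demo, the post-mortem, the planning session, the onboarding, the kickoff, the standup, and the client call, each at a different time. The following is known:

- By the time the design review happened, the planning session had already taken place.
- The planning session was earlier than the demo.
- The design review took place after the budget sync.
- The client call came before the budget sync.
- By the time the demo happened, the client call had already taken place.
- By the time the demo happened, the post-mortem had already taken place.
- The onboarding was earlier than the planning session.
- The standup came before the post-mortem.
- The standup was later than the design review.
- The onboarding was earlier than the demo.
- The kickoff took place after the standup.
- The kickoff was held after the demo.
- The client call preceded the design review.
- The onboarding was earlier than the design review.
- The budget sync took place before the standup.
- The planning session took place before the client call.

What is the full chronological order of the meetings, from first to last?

The constraints fix every adjacent pair, so only one ordering works:
the onboarding → the planning session → the client call → the budget sync → the design review → the standup → the post-mortem → the demo → the kickoff.

the onboarding, the planning session, the client call, the budget sync, the design review, the standup, the post-mortem, the demo, the kickoff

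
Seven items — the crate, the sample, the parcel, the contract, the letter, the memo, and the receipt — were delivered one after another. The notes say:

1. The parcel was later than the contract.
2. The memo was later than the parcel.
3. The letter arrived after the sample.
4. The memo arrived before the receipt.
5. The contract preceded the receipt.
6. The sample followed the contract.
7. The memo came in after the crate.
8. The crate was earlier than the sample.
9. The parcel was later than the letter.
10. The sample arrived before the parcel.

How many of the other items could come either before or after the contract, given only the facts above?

1

Forced after the contract: the letter, the memo, the parcel, the receipt, and the sample.
That leaves the crate with no forced order relative to the contract — 1.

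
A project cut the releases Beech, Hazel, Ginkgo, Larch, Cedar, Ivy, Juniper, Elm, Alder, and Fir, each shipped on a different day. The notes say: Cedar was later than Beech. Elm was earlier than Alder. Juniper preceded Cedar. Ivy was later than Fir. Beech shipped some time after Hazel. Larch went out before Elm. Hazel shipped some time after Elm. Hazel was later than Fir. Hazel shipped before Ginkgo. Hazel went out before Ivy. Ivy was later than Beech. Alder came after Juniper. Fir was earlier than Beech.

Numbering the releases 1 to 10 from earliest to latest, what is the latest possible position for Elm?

4

Elm must come before Alder, Beech, Cedar, Ginkgo, Hazel, and Ivy — 6 releases forced after it.
Everything else can be placed before Elm in some valid order, so Elm can sit as late as position 10 − 6 = 4.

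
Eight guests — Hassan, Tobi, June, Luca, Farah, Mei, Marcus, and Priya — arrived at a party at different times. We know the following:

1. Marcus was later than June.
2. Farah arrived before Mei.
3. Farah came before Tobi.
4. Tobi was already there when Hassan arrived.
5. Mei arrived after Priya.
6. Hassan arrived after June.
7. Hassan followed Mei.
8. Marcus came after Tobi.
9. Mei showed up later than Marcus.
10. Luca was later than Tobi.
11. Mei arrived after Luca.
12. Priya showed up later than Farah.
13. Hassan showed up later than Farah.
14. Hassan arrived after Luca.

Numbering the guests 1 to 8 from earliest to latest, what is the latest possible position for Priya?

Priya must come before Hassan and Mei — 2 guests forced after them.
Everything else can be placed before Priya in some valid order, so Priya can sit as late as position 8 − 2 = 6.

6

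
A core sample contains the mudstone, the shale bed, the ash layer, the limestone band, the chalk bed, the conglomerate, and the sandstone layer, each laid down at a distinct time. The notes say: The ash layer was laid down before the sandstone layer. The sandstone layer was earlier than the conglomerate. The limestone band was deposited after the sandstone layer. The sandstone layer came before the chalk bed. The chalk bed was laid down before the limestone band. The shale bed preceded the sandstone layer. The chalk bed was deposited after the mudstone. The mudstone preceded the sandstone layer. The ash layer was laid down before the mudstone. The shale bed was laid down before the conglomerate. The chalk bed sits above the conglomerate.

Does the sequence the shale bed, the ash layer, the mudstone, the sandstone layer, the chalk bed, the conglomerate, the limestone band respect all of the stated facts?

no

The constraints require the conglomerate before the chalk bed, but in the proposed sequence the chalk bed appears ahead of the conglomerate. That one violation is enough.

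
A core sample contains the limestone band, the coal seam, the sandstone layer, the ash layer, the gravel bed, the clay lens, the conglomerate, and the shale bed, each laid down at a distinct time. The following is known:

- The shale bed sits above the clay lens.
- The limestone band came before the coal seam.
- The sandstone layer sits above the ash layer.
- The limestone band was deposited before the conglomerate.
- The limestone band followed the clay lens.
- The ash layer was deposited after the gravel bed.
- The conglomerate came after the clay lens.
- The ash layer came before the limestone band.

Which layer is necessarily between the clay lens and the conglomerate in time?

Tracing the constraints gives the clay lens → the limestone band → the conglomerate, so the limestone band sits after the clay lens and before the conglomerate.
No other layer is forced both after the clay lens and before the conglomerate.

the limestone band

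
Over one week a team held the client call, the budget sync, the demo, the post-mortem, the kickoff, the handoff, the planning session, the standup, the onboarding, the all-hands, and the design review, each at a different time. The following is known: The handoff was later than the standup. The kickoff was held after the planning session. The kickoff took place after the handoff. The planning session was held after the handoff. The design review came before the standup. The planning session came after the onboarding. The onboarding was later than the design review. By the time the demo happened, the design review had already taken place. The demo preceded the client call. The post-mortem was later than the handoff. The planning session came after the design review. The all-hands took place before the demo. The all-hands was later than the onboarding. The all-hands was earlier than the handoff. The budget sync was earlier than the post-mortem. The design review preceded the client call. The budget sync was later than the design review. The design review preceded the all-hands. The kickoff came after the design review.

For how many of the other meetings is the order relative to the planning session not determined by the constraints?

Forced before the planning session: the all-hands, the design review, the handoff, the onboarding, and the standup; forced after the planning session: the kickoff.
That leaves the budget sync, the client call, the demo, and the post-mortem with no forced order relative to the planning session — 4.

4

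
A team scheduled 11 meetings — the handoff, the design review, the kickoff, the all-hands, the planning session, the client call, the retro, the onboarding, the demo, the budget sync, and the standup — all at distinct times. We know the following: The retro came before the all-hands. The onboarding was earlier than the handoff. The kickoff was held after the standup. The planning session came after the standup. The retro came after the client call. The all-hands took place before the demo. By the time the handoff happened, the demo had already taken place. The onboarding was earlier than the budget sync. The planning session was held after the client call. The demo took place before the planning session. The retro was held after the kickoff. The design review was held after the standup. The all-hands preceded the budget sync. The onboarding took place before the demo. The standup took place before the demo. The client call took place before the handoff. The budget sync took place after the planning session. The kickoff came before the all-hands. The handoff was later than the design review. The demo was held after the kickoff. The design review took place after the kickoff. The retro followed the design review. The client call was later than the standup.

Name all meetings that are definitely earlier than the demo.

Directly stated before the demo: the all-hands, the kickoff, the onboarding, and the standup.
The client call reaches the demo via the client call → the retro → the all-hands → the demo.
The design review reaches the demo via the design review → the retro → the all-hands → the demo.
The retro reaches the demo via the retro → the all-hands → the demo.

the all-hands, the client call, the design review, the kickoff, the onboarding, the retro, the standup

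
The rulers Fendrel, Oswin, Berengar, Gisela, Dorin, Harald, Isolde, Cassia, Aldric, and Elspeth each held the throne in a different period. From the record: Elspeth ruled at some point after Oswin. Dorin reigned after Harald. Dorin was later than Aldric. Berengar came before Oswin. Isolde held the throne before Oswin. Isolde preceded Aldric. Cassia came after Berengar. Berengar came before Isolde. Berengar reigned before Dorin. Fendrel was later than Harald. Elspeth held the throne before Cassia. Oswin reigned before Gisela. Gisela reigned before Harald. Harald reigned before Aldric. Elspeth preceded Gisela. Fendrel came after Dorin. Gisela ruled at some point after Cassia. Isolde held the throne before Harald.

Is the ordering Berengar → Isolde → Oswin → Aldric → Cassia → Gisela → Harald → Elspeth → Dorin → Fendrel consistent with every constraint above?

no

The constraints require Harald before Aldric, but in the proposed sequence Aldric appears ahead of Harald. That one violation is enough.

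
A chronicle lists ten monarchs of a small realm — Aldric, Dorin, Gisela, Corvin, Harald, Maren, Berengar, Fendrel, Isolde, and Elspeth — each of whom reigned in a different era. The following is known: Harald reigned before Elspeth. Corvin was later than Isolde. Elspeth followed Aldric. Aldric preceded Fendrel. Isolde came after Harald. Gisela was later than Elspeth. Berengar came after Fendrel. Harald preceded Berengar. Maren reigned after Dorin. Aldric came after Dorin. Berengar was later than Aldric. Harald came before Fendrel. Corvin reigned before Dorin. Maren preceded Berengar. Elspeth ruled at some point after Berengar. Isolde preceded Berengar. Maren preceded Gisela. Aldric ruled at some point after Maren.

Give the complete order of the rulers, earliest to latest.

Harald, Isolde, Corvin, Dorin, Maren, Aldric, Fendrel, Berengar, Elspeth, Gisela

The constraints fix every adjacent pair, so only one ordering works:
Harald → Isolde → Corvin → Dorin → Maren → Aldric → Fendrel → Berengar → Elspeth → Gisela.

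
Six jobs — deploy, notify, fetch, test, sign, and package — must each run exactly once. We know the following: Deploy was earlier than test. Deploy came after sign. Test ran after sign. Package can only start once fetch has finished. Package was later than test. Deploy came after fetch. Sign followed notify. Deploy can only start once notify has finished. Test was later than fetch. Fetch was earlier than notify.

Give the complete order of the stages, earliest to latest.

The constraints fix every adjacent pair, so only one ordering works:
fetch → notify → sign → deploy → test → package.

fetch, notify, sign, deploy, test, package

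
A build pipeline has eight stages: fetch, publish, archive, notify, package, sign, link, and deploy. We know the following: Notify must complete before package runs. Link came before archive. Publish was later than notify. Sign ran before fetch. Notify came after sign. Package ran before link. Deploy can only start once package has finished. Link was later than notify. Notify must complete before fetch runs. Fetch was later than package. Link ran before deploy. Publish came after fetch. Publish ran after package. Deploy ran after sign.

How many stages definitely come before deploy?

Directly stated before deploy: link, package, and sign.
Notify reaches deploy via notify → link → deploy.
No chain forces archive (or any of the others) ahead of deploy.
That's link, notify, package, and sign — 4 in all.

4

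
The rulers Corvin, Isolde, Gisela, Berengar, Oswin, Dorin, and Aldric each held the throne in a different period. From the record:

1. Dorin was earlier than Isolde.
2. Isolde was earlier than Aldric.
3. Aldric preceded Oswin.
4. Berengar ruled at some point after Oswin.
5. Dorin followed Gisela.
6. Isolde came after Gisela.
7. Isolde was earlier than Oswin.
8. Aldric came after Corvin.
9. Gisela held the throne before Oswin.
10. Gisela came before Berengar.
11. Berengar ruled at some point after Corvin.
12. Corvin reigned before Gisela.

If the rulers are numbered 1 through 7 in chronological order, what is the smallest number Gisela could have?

Corvin must come before Gisela — 1 forced predecessor.
Nothing else is forced ahead of Gisela, so their earliest slot is position 1 + 1 = 2.

2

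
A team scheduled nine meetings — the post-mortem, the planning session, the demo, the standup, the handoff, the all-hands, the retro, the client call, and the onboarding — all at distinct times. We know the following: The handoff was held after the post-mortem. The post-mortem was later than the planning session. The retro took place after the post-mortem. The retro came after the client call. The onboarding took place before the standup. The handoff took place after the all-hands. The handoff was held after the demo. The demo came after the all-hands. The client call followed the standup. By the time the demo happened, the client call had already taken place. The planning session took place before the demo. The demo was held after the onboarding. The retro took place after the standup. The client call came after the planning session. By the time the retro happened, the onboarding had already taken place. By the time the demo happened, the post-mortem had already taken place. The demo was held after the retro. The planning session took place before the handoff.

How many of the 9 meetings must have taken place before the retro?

Directly stated before the retro: the client call, the onboarding, the post-mortem, and the standup.
The planning session reaches the retro via the planning session → the post-mortem → the retro.
No chain forces the handoff (or any of the others) ahead of the retro.
That's the client call, the onboarding, the planning session, the post-mortem, and the standup — 5 in all.

5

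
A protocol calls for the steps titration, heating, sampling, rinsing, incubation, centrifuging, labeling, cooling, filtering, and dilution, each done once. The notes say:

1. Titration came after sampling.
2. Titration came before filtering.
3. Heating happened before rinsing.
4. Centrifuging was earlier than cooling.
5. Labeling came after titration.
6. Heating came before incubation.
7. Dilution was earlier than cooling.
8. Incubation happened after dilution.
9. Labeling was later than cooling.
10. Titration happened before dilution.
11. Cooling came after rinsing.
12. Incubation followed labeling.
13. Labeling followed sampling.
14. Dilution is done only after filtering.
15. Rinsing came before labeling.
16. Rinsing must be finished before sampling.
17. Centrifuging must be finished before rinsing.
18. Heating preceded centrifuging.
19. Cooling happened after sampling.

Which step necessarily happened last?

Every other step has a chain of constraints placing it before incubation, so incubation is last.

incubation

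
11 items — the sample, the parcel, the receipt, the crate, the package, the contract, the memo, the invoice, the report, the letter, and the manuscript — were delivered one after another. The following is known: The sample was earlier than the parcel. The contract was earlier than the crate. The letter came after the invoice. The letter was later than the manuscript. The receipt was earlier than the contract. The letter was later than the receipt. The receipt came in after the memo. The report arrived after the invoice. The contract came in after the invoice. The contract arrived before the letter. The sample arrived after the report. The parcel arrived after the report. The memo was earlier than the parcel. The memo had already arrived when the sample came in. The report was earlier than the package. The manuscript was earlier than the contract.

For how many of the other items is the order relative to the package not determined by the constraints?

8

Forced before the package: the invoice and the report.
That leaves the contract, the crate, the letter, the manuscript, the memo, the parcel, the receipt, and the sample with no forced order relative to the package — 8.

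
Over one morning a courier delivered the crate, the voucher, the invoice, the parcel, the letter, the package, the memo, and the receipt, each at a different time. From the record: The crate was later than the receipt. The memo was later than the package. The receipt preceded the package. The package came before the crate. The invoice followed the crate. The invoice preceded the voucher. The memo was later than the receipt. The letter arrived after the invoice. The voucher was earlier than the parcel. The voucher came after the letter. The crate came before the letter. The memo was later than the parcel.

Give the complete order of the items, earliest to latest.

the receipt, the package, the crate, the invoice, the letter, the voucher, the parcel, the memo

The constraints fix every adjacent pair, so only one ordering works:
the receipt → the package → the crate → the invoice → the letter → the voucher → the parcel → the memo.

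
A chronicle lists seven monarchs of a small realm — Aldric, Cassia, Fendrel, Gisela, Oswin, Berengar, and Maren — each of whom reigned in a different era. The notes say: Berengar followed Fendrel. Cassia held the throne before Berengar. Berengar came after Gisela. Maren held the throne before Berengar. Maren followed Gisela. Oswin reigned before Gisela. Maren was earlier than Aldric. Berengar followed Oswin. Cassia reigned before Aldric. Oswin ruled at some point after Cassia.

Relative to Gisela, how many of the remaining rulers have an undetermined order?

1

Forced before Gisela: Cassia and Oswin; forced after Gisela: Aldric, Berengar, and Maren.
That leaves Fendrel with no forced order relative to Gisela — 1.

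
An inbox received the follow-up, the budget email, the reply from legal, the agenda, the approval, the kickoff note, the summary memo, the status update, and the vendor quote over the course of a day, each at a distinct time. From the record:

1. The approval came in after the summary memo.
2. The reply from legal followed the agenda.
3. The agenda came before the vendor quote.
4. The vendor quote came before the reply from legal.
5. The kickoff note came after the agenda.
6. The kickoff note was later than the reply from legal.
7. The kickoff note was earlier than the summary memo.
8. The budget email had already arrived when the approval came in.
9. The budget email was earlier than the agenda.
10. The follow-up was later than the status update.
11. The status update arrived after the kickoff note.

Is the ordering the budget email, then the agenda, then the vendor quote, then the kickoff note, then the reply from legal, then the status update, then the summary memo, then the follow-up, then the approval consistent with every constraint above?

no

The constraints require the reply from legal before the kickoff note, but in the proposed sequence the kickoff note appears ahead of the reply from legal. That one violation is enough.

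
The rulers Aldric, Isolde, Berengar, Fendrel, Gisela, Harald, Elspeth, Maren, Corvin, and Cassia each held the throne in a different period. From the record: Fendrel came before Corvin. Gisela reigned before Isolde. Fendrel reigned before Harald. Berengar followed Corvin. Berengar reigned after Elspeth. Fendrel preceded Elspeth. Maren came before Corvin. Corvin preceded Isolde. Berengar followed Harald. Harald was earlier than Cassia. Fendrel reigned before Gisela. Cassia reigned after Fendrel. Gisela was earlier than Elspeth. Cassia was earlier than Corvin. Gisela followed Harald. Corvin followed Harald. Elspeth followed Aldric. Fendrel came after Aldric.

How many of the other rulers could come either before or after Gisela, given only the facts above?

Forced before Gisela: Aldric, Fendrel, and Harald; forced after Gisela: Berengar, Elspeth, and Isolde.
That leaves Cassia, Corvin, and Maren with no forced order relative to Gisela — 3.

3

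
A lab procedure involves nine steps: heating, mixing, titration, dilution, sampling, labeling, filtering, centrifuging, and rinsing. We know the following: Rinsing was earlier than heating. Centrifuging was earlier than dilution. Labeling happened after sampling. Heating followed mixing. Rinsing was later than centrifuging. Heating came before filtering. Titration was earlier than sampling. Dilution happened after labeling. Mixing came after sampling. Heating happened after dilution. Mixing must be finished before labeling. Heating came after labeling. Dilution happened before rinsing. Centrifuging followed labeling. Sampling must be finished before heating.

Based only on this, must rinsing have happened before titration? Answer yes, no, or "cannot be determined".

no

Tracing the constraints gives titration → sampling → labeling → dilution → rinsing, so titration must come before rinsing.
That means rinsing cannot be before titration.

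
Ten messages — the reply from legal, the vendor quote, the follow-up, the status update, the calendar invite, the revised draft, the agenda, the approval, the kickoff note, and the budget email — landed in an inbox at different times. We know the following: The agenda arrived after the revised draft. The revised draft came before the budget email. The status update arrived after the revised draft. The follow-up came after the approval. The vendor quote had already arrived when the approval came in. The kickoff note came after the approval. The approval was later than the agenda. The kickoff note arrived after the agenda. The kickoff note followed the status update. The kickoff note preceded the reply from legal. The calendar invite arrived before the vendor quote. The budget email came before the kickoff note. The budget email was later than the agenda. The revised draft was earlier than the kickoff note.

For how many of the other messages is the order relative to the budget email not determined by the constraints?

5

Forced before the budget email: the agenda and the revised draft; forced after the budget email: the kickoff note and the reply from legal.
That leaves the approval, the calendar invite, the follow-up, the status update, and the vendor quote with no forced order relative to the budget email — 5.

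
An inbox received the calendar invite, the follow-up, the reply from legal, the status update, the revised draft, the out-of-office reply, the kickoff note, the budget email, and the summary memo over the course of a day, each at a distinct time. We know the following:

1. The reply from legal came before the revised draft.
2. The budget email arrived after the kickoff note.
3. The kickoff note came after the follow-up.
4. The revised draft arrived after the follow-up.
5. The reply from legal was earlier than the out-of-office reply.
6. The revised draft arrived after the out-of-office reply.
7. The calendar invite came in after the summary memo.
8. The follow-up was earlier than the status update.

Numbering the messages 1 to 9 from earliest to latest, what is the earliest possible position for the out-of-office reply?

The reply from legal must come before the out-of-office reply — 1 forced predecessor.
Nothing else is forced ahead of the out-of-office reply, so its earliest slot is position 1 + 1 = 2.

2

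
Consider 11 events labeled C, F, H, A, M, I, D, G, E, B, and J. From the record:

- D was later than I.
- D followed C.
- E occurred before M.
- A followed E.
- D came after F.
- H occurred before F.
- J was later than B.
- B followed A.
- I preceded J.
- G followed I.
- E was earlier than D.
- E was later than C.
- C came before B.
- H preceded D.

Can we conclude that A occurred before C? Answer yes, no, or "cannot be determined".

Tracing the constraints gives C → E → A, so C must come before A.
That means A cannot be before C.

no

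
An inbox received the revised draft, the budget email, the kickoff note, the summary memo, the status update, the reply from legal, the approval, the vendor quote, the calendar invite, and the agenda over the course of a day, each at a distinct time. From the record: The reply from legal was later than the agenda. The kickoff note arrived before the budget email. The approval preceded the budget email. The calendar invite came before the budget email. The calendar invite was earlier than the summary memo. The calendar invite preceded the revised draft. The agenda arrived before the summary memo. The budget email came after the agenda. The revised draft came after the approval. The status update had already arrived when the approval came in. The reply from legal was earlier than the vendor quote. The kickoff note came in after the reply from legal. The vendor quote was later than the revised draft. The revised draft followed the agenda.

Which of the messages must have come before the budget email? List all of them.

Directly stated before the budget email: the agenda, the approval, the calendar invite, and the kickoff note.
The reply from legal reaches the budget email via the reply from legal → the kickoff note → the budget email.
The status update reaches the budget email via the status update → the approval → the budget email.

the agenda, the approval, the calendar invite, the kickoff note, the reply from legal, the status update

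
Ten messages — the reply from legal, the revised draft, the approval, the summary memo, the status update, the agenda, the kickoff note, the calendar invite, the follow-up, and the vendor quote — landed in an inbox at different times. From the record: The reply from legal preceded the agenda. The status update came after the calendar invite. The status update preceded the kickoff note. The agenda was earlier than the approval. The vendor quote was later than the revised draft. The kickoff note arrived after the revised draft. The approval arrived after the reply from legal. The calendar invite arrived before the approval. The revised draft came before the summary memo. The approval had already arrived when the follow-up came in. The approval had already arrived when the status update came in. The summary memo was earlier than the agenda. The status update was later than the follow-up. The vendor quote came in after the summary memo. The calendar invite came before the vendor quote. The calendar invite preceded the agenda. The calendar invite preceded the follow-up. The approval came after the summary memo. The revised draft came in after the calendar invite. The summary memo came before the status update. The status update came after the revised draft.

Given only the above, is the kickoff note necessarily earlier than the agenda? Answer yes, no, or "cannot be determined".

Tracing the constraints gives the agenda → the approval → the status update → the kickoff note, so the agenda must come before the kickoff note.
That means the kickoff note cannot be before the agenda.

no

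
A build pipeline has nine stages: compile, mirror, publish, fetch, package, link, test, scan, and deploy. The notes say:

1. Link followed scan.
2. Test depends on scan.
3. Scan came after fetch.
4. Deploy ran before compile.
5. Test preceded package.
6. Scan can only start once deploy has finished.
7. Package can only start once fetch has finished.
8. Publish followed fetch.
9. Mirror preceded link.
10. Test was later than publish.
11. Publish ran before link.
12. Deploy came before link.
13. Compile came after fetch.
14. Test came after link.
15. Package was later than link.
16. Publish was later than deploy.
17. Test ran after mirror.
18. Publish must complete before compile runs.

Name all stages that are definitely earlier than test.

deploy, fetch, link, mirror, publish, scan

Directly stated before test: link, mirror, publish, and scan.
Deploy reaches test via deploy → link → test.
Fetch reaches test via fetch → scan → test.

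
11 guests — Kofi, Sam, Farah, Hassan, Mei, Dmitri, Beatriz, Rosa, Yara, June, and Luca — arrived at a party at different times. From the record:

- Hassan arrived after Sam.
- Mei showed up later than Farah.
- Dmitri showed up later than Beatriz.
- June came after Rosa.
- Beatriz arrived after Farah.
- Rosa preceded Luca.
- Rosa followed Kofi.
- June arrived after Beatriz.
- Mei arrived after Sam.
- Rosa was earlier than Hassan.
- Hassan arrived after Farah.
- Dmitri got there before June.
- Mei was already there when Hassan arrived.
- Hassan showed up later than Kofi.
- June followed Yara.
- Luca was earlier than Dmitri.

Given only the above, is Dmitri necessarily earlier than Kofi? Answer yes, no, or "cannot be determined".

no

Tracing the constraints gives Kofi → Rosa → Luca → Dmitri, so Kofi must come before Dmitri.
That means Dmitri cannot be before Kofi.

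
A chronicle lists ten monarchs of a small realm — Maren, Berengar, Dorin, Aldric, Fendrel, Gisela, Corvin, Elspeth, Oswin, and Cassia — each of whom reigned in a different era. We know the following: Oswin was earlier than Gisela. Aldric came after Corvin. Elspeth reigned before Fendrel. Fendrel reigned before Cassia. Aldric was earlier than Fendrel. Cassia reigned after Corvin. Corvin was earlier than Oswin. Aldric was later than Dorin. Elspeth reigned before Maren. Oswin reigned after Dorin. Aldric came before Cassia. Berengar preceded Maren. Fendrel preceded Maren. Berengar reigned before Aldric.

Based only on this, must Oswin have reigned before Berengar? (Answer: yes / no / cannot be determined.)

cannot be determined

No chain of stated constraints runs from Oswin to Berengar, and none runs from Berengar to Oswin either.
So the relative order of Oswin and Berengar is not fixed by the given facts.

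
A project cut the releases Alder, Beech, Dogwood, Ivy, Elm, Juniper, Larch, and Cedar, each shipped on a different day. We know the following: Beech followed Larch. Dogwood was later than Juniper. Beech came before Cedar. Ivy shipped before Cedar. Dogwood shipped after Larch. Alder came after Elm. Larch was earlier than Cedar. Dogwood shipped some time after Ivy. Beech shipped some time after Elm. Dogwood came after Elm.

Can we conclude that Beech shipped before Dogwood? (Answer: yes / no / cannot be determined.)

cannot be determined

No chain of stated constraints runs from Beech to Dogwood, and none runs from Dogwood to Beech either.
So the relative order of Beech and Dogwood is not fixed by the given facts.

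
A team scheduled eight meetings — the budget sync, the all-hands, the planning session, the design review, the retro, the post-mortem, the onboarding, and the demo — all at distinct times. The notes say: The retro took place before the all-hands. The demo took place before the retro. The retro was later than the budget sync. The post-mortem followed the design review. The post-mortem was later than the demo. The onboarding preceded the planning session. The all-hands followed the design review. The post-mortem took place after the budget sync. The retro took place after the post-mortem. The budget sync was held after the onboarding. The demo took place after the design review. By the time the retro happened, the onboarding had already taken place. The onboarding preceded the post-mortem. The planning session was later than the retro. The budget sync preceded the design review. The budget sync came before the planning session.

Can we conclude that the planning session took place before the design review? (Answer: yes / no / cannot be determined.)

Tracing the constraints gives the design review → the post-mortem → the retro → the planning session, so the design review must come before the planning session.
That means the planning session cannot be before the design review.

no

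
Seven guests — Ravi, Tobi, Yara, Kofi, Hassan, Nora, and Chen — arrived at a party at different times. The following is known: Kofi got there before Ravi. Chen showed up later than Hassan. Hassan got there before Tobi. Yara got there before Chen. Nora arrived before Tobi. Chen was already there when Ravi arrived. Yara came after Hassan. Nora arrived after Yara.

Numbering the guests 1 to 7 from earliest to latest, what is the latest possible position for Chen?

6

Chen must come before Ravi — 1 guest forced after them.
Everything else can be placed before Chen in some valid order, so Chen can sit as late as position 7 − 1 = 6.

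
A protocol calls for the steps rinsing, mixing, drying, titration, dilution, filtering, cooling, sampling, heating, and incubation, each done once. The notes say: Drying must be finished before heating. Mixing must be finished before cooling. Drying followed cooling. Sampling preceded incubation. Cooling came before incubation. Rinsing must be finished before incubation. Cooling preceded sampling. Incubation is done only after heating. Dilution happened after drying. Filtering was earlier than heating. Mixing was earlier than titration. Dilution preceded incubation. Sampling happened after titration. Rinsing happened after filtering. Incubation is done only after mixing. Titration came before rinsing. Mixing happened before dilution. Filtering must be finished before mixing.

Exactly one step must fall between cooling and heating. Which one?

Tracing the constraints gives cooling → drying → heating, so drying sits after cooling and before heating.
No other step is forced both after cooling and before heating.

drying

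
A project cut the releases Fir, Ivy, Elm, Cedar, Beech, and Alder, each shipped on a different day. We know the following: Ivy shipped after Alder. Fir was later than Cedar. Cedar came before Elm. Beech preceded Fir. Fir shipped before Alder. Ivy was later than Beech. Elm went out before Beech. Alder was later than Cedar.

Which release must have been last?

Every other release has a chain of constraints placing it before Ivy, so Ivy is last.

Ivy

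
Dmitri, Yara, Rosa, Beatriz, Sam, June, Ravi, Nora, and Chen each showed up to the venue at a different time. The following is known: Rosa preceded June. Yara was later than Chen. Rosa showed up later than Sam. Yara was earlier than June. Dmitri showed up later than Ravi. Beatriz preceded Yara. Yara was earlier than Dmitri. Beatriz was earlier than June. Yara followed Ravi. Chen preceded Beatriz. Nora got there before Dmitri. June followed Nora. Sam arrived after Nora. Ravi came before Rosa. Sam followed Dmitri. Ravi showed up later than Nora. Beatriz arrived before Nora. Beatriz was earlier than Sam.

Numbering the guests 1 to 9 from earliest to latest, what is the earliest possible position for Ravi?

4

Beatriz, Chen, and Nora must all come before Ravi — 3 forced predecessors.
Nothing else is forced ahead of Ravi, so their earliest slot is position 3 + 1 = 4.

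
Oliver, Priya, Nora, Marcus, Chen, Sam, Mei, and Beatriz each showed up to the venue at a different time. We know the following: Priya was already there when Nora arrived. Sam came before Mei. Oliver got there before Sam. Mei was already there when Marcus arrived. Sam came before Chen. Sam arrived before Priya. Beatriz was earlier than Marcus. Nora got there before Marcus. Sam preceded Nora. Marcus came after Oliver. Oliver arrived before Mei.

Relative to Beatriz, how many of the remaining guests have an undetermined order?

Forced after Beatriz: Marcus.
That leaves Chen, Mei, Nora, Oliver, Priya, and Sam with no forced order relative to Beatriz — 6.

6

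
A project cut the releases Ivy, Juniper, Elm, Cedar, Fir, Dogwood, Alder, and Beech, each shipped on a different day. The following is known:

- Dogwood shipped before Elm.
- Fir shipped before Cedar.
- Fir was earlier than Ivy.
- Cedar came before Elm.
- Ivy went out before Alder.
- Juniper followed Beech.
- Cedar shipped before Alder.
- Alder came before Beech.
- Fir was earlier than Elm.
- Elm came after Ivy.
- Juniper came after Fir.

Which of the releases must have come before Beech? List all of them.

Alder, Cedar, Fir, Ivy

Directly stated before Beech: Alder.
Cedar reaches Beech via Cedar → Alder → Beech.
Fir reaches Beech via Fir → Ivy → Alder → Beech.
Ivy reaches Beech via Ivy → Alder → Beech.
No chain forces Elm (or any of the others) ahead of Beech.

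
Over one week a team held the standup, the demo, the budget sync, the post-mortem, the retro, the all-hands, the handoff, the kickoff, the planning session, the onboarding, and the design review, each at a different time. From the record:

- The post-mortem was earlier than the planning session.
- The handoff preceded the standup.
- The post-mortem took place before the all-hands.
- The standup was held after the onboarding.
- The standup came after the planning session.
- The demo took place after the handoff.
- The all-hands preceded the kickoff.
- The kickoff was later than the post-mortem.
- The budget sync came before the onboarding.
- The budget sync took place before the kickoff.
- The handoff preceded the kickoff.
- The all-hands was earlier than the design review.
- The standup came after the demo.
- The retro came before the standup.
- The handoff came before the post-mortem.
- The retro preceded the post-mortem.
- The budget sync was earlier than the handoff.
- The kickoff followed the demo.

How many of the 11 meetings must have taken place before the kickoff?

Directly stated before the kickoff: the all-hands, the budget sync, the demo, the handoff, and the post-mortem.
The retro reaches the kickoff via the retro → the post-mortem → the kickoff.
That's the all-hands, the budget sync, the demo, the handoff, the post-mortem, and the retro — 6 in all.

6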